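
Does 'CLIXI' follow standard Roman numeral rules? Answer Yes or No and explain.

'CLIXI': I cannot come right after the subtractive pair IX: once I is subtracted in IX, the next symbol must be smaller than I

No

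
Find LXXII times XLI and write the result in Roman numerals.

LXXII = 72
XLI = 41
72 × 41 = 2952

MMCMLII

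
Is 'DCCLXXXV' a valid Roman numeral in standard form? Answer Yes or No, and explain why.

'DCCLXXXV': Check the rules: uses only the symbols I, V, X, L, C, D, M; no symbol is repeated more than three times in a row; V, L and D each appear at most once; no smaller symbol precedes a larger one (values never increase from left to right). Value: D (500) + C (100) + C (100) + L (50) + X (10) + X (10) + X (10) + V (5) = 785. So it is a valid standard Roman numeral.

Yes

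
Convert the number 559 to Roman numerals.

Convert 559 to Roman numerals:
  559 contains 1×500 (D)
  59 contains 1×50 (L)
  9 contains 1×9 (IX)

DLIX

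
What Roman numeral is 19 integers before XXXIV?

XXXIV = 34
34 - 19 = 15

XV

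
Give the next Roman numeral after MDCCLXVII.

MDCCLXVII = 1767; next is 1768

MDCCLXVIII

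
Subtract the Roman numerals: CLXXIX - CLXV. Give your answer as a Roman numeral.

CLXXIX = 179
CLXV = 165
179 - 165 = 14

XIV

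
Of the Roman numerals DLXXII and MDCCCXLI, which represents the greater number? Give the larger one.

DLXXII = 572
MDCCCXLI = 1841
1841 is larger

MDCCCXLI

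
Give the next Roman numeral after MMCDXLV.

MMCDXLV = 2445; next is 2446

MMCDXLVI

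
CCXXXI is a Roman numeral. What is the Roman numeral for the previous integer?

CCXXXI = 231; previous is 230

CCXXX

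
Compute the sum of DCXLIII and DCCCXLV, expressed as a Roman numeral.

DCXLIII = 643
DCCCXLV = 845
643 + 845 = 1488

MCDLXXXVIII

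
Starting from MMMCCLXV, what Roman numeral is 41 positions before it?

MMMCCLXV = 3265
3265 - 41 = 3224

MMMCCXXIV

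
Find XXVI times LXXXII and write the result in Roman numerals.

XXVI = 26
LXXXII = 82
26 × 82 = 2132

MMCXXXII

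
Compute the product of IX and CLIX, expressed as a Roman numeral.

IX = 9
CLIX = 159
9 × 159 = 1431

MCDXXXI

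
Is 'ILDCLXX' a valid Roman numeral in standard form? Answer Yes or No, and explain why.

'ILDCLXX': L should not appear more than once

No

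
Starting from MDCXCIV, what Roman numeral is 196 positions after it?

MDCXCIV = 1694
1694 + 196 = 1890

MDCCCXC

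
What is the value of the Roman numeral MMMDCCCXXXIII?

MMMDCCCXXXIII: M=1000, M=1000, M=1000, D=500, C=100, C=100, C=100, X=10, X=10, X=10, I=1, I=1, I=1
1000 + 1000 + 1000 + 500 + 100 + 100 + 100 + 10 + 10 + 10 + 1 + 1 + 1 = 3833

3833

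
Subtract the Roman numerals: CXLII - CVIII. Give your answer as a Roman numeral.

CXLII = 142
CVIII = 108
142 - 108 = 34

XXXIV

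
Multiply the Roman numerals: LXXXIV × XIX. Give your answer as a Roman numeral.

LXXXIV = 84
XIX = 19
84 × 19 = 1596

MDXCVI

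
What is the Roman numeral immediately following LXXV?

LXXV = 75, so the next integer is 75 + 1 = 76

LXXVI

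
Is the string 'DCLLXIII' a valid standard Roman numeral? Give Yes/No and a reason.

'DCLLXIII': L should not appear more than once

No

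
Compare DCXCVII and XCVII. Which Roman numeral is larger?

DCXCVII = 697
XCVII = 97
697 is larger

DCXCVII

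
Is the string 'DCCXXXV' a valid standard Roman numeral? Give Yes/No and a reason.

'DCCXXXV': Check the rules: uses only the symbols I, V, X, L, C, D, M; no symbol is repeated more than three times in a row; V, L and D each appear at most once; no smaller symbol precedes a larger one (values never increase from left to right). Value: D (500) + C (100) + C (100) + X (10) + X (10) + X (10) + V (5) = 735. So it is a valid standard Roman numeral.

Yes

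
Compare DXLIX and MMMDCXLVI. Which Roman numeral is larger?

DXLIX = 549
MMMDCXLVI = 3646
3646 is larger

MMMDCXLVI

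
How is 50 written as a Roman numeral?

Convert 50 to Roman numerals:
  50 contains 1×50 (L)

L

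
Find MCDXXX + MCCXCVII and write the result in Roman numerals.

MCDXXX = 1430
MCCXCVII = 1297
1430 + 1297 = 2727

MMDCCXXVII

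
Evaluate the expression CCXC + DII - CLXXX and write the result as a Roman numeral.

CCXC = 290, DII = 502, CLXXX = 180
290 + 502 = 792
792 - 180 = 612

DCXII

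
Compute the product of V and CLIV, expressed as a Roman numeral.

V = 5
CLIV = 154
5 × 154 = 770

DCCLXX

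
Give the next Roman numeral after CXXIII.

CXXIII = 123, so the next integer is 123 + 1 = 124

CXXIV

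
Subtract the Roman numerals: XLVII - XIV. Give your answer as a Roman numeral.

XLVII = 47
XIV = 14
47 - 14 = 33

XXXIII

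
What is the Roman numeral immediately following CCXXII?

CCXXII = 222, so the next integer is 222 + 1 = 223

CCXXIII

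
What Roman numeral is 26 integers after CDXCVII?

CDXCVII = 497
497 + 26 = 523

DXXIII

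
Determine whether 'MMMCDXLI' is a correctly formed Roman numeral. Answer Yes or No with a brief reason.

'MMMCDXLI': Check the rules: uses only the symbols I, V, X, L, C, D, M; no symbol is repeated more than three times in a row; V, L and D each appear at most once; the only places a smaller symbol precedes a larger one are the allowed subtractive pairs CD, XL, the symbol right after such a pair (if any) is smaller than the pair's first symbol, and otherwise the values never increase from left to right. Value: M (1000) + M (1000) + M (1000) + CD (400) + XL (40) + I (1) = 3441. So it is a valid standard Roman numeral.

Yes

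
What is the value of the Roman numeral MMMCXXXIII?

MMMCXXXIII: M=1000, M=1000, M=1000, C=100, X=10, X=10, X=10, I=1, I=1, I=1
1000 + 1000 + 1000 + 100 + 10 + 10 + 10 + 1 + 1 + 1 = 3133

3133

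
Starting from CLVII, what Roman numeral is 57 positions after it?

CLVII = 157
157 + 57 = 214

CCXIV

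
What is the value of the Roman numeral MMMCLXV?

MMMCLXV: M=1000, M=1000, M=1000, C=100, L=50, X=10, V=5
1000 + 1000 + 1000 + 100 + 50 + 10 + 5 = 3165

3165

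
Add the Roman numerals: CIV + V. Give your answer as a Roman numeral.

CIV = 104
V = 5
104 + 5 = 109

CIX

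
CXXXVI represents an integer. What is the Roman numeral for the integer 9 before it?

CXXXVI = 136
136 - 9 = 127

CXXVII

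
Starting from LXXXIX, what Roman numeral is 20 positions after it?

LXXXIX = 89
89 + 20 = 109

CIX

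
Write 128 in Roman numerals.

Convert 128 to Roman numerals:
  128 contains 1×100 (C)
  28 contains 2×10 (XX)
  8 contains 1×5 (V)
  3 contains 3×1 (III)

CXXVIII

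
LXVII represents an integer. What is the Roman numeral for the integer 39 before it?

LXVII = 67
67 - 39 = 28

XXVIII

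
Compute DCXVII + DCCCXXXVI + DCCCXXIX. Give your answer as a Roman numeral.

DCXVII = 617, DCCCXXXVI = 836, DCCCXXIX = 829
617 + 836 = 1453
1453 + 829 = 2282

MMCCLXXXII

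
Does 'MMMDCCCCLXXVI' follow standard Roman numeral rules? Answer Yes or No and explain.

'MMMDCCCCLXXVI': More than 3 consecutive C's

No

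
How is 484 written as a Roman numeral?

Convert 484 to Roman numerals:
  484 contains 1×400 (CD)
  84 contains 1×50 (L)
  34 contains 3×10 (XXX)
  4 contains 1×4 (IV)

CDLXXXIV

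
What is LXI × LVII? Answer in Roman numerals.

LXI = 61
LVII = 57
61 × 57 = 3477

MMMCDLXXVII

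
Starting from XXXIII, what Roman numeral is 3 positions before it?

XXXIII = 33
33 - 3 = 30

XXX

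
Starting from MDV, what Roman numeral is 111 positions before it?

MDV = 1505
1505 - 111 = 1394

MCCCXCIV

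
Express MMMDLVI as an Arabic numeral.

MMMDLVI: M=1000, M=1000, M=1000, D=500, L=50, V=5, I=1
1000 + 1000 + 1000 + 500 + 50 + 5 + 1 = 3556

3556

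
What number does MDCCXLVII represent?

MDCCXLVII: M=1000, D=500, C=100, C=100, XL=40, V=5, I=1, I=1
1000 + 500 + 100 + 100 + 40 + 5 + 1 + 1 = 1747

1747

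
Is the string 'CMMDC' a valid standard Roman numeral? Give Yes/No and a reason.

'CMMDC': C (position 1) comes before the larger symbol M (position 3) without being directly in front of it as a subtractive pair; apart from IV, IX, XL, XC, CD and CM, symbols must go from largest to smallest

No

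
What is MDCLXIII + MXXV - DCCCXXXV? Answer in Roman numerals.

MDCLXIII = 1663, MXXV = 1025, DCCCXXXV = 835
1663 + 1025 = 2688
2688 - 835 = 1853

MDCCCLIII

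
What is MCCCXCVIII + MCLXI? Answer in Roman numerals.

MCCCXCVIII = 1398
MCLXI = 1161
1398 + 1161 = 2559

MMDLIX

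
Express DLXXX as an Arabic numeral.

DLXXX: D=500, L=50, X=10, X=10, X=10
500 + 50 + 10 + 10 + 10 = 580

580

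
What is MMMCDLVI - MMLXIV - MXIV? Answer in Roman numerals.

MMMCDLVI = 3456, MMLXIV = 2064, MXIV = 1014
3456 - 2064 = 1392
1392 - 1014 = 378

CCCLXXVIII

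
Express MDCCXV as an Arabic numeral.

MDCCXV: M=1000, D=500, C=100, C=100, X=10, V=5
1000 + 500 + 100 + 100 + 10 + 5 = 1715

1715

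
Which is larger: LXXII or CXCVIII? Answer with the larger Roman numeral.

LXXII = 72
CXCVIII = 198
198 is larger

CXCVIII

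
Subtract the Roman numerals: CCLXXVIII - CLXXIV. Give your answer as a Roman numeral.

CCLXXVIII = 278
CLXXIV = 174
278 - 174 = 104

CIV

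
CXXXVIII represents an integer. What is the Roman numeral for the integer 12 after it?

CXXXVIII = 138
138 + 12 = 150

CL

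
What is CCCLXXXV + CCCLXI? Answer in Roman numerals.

CCCLXXXV = 385
CCCLXI = 361
385 + 361 = 746

DCCXLVI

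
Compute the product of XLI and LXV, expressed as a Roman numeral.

XLI = 41
LXV = 65
41 × 65 = 2665

MMDCLXV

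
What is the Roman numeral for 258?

Convert 258 to Roman numerals:
  258 contains 2×100 (CC)
  58 contains 1×50 (L)
  8 contains 1×5 (V)
  3 contains 3×1 (III)

CCLVIII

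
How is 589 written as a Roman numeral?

Convert 589 to Roman numerals:
  589 contains 1×500 (D)
  89 contains 1×50 (L)
  39 contains 3×10 (XXX)
  9 contains 1×9 (IX)

DLXXXIX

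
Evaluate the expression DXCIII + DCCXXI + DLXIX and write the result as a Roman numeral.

DXCIII = 593, DCCXXI = 721, DLXIX = 569
593 + 721 = 1314
1314 + 569 = 1883

MDCCCLXXXIII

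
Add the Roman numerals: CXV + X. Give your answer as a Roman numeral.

CXV = 115
X = 10
115 + 10 = 125

CXXV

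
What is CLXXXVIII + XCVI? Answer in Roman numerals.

CLXXXVIII = 188
XCVI = 96
188 + 96 = 284

CCLXXXIV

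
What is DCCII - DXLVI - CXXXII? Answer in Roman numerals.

DCCII = 702, DXLVI = 546, CXXXII = 132
702 - 546 = 156
156 - 132 = 24

XXIV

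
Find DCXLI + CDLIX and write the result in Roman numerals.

DCXLI = 641
CDLIX = 459
641 + 459 = 1100

MC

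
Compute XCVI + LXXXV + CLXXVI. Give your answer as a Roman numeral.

XCVI = 96, LXXXV = 85, CLXXVI = 176
96 + 85 = 181
181 + 176 = 357

CCCLVII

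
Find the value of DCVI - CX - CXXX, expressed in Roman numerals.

DCVI = 606, CX = 110, CXXX = 130
606 - 110 = 496
496 - 130 = 366

CCCLXVI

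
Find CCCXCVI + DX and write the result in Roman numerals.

CCCXCVI = 396
DX = 510
396 + 510 = 906

CMVI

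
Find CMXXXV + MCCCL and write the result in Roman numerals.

CMXXXV = 935
MCCCL = 1350
935 + 1350 = 2285

MMCCLXXXV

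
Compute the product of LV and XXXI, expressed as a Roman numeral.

LV = 55
XXXI = 31
55 × 31 = 1705

MDCCV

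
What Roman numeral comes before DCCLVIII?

DCCLVIII = 758; previous is 757

DCCLVII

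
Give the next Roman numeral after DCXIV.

DCXIV = 614; next is 615

DCXV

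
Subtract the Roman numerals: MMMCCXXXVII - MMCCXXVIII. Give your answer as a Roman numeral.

MMMCCXXXVII = 3237
MMCCXXVIII = 2228
3237 - 2228 = 1009

MIX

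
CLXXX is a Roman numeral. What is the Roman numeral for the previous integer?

CLXXX = 180, so the previous integer is 180 - 1 = 179

CLXXIX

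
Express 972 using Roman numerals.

Convert 972 to Roman numerals:
  972 contains 1×900 (CM)
  72 contains 1×50 (L)
  22 contains 2×10 (XX)
  2 contains 2×1 (II)

CMLXXII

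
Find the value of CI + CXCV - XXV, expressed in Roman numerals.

CI = 101, CXCV = 195, XXV = 25
101 + 195 = 296
296 - 25 = 271

CCLXXI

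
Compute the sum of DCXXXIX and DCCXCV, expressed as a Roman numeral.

DCXXXIX = 639
DCCXCV = 795
639 + 795 = 1434

MCDXXXIV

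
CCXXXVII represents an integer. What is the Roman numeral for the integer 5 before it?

CCXXXVII = 237
237 - 5 = 232

CCXXXII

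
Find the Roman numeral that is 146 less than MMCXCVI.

MMCXCVI = 2196
2196 - 146 = 2050

MML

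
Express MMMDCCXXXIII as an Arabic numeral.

MMMDCCXXXIII: M=1000, M=1000, M=1000, D=500, C=100, C=100, X=10, X=10, X=10, I=1, I=1, I=1
1000 + 1000 + 1000 + 500 + 100 + 100 + 10 + 10 + 10 + 1 + 1 + 1 = 3733

3733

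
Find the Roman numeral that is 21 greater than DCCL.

DCCL = 750
750 + 21 = 771

DCCLXXI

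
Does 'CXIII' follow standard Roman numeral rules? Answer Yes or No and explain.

'CXIII': Check the rules: uses only the symbols I, V, X, L, C, D, M; no symbol is repeated more than three times in a row; V, L and D each appear at most once; no smaller symbol precedes a larger one (values never increase from left to right). Value: C (100) + X (10) + I (1) + I (1) + I (1) = 113. So it is a valid standard Roman numeral.

Yes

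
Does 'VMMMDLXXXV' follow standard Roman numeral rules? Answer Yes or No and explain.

'VMMMDLXXXV': V should not appear more than once

No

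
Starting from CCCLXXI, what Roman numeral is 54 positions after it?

CCCLXXI = 371
371 + 54 = 425

CDXXV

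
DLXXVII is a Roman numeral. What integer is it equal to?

DLXXVII: D=500, L=50, X=10, X=10, V=5, I=1, I=1
500 + 50 + 10 + 10 + 5 + 1 + 1 = 577

577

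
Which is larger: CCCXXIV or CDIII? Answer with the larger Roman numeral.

CCCXXIV = 324
CDIII = 403
403 is larger

CDIII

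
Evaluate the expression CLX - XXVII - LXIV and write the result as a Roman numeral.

CLX = 160, XXVII = 27, LXIV = 64
160 - 27 = 133
133 - 64 = 69

LXIX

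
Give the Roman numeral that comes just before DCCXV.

DCCXV = 715; previous is 714

DCCXIV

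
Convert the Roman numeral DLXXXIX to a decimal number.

DLXXXIX: D=500, L=50, X=10, X=10, X=10, IX=9
500 + 50 + 10 + 10 + 10 + 9 = 589

589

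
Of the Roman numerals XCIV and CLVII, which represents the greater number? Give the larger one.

XCIV = 94
CLVII = 157
157 is larger

CLVII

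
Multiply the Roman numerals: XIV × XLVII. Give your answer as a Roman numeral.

XIV = 14
XLVII = 47
14 × 47 = 658

DCLVIII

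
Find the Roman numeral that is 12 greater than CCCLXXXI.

CCCLXXXI = 381
381 + 12 = 393

CCCXCIII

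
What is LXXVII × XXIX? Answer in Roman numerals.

LXXVII = 77
XXIX = 29
77 × 29 = 2233

MMCCXXXIII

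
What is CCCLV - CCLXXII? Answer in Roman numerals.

CCCLV = 355
CCLXXII = 272
355 - 272 = 83

LXXXIII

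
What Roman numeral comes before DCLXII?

DCLXII = 662; previous is 661

DCLXI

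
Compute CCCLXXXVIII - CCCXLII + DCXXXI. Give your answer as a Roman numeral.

CCCLXXXVIII = 388, CCCXLII = 342, DCXXXI = 631
388 - 342 = 46
46 + 631 = 677

DCLXXVII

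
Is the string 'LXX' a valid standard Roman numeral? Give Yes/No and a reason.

'LXX': Check the rules: uses only the symbols I, V, X, L, C, D, M; no symbol is repeated more than three times in a row; V, L and D each appear at most once; no smaller symbol precedes a larger one (values never increase from left to right). Value: L (50) + X (10) + X (10) = 70. So it is a valid standard Roman numeral.

Yes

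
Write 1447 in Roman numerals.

Convert 1447 to Roman numerals:
  1447 contains 1×1000 (M)
  447 contains 1×400 (CD)
  47 contains 1×40 (XL)
  7 contains 1×5 (V)
  2 contains 2×1 (II)

MCDXLVII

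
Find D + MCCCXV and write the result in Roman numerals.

D = 500
MCCCXV = 1315
500 + 1315 = 1815

MDCCCXV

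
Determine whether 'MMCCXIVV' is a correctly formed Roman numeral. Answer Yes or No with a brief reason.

'MMCCXIVV': V should not appear more than once

No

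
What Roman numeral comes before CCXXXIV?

CCXXXIV = 234; previous is 233

CCXXXIII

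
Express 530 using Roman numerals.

Convert 530 to Roman numerals:
  530 contains 1×500 (D)
  30 contains 3×10 (XXX)

DXXX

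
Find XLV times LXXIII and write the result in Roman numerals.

XLV = 45
LXXIII = 73
45 × 73 = 3285

MMMCCLXXXV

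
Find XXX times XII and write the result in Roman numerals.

XXX = 30
XII = 12
30 × 12 = 360

CCCLX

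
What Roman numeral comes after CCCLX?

CCCLX = 360, so the next integer is 360 + 1 = 361

CCCLXI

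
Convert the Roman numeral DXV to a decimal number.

DXV: D=500, X=10, V=5
500 + 10 + 5 = 515

515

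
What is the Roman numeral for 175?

Convert 175 to Roman numerals:
  175 contains 1×100 (C)
  75 contains 1×50 (L)
  25 contains 2×10 (XX)
  5 contains 1×5 (V)

CLXXV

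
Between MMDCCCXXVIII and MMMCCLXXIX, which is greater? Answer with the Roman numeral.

MMDCCCXXVIII = 2828
MMMCCLXXIX = 3279
3279 is larger

MMMCCLXXIX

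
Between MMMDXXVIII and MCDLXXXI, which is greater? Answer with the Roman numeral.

MMMDXXVIII = 3528
MCDLXXXI = 1481
3528 is larger

MMMDXXVIII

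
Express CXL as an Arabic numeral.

CXL: C=100, XL=40
100 + 40 = 140

140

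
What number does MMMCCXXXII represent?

MMMCCXXXII: M=1000, M=1000, M=1000, C=100, C=100, X=10, X=10, X=10, I=1, I=1
1000 + 1000 + 1000 + 100 + 100 + 10 + 10 + 10 + 1 + 1 = 3232

3232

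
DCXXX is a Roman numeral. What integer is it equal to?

DCXXX: D=500, C=100, X=10, X=10, X=10
500 + 100 + 10 + 10 + 10 = 630

630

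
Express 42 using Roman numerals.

Convert 42 to Roman numerals:
  42 contains 1×40 (XL)
  2 contains 2×1 (II)

XLII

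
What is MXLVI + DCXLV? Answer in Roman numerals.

MXLVI = 1046
DCXLV = 645
1046 + 645 = 1691

MDCXCI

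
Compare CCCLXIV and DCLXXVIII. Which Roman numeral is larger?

CCCLXIV = 364
DCLXXVIII = 678
678 is larger

DCLXXVIII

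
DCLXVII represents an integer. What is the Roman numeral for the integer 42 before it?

DCLXVII = 667
667 - 42 = 625

DCXXV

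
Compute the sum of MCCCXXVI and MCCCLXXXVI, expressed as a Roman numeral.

MCCCXXVI = 1326
MCCCLXXXVI = 1386
1326 + 1386 = 2712

MMDCCXII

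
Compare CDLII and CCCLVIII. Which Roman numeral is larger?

CDLII = 452
CCCLVIII = 358
452 is larger

CDLII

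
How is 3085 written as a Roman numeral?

Convert 3085 to Roman numerals:
  3085 contains 3×1000 (MMM)
  85 contains 1×50 (L)
  35 contains 3×10 (XXX)
  5 contains 1×5 (V)

MMMLXXXV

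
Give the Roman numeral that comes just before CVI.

CVI = 106, so the previous integer is 106 - 1 = 105

CV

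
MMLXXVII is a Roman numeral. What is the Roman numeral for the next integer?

MMLXXVII = 2077, so the next integer is 2077 + 1 = 2078

MMLXXVIII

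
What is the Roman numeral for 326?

Convert 326 to Roman numerals:
  326 contains 3×100 (CCC)
  26 contains 2×10 (XX)
  6 contains 1×5 (V)
  1 contains 1×1 (I)

CCCXXVI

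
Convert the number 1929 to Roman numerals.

Convert 1929 to Roman numerals:
  1929 contains 1×1000 (M)
  929 contains 1×900 (CM)
  29 contains 2×10 (XX)
  9 contains 1×9 (IX)

MCMXXIX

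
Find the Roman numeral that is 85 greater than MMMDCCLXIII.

MMMDCCLXIII = 3763
3763 + 85 = 3848

MMMDCCCXLVIII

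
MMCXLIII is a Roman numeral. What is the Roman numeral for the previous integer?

MMCXLIII = 2143, so the previous integer is 2143 - 1 = 2142

MMCXLII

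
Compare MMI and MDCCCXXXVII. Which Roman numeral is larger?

MMI = 2001
MDCCCXXXVII = 1837
2001 is larger

MMI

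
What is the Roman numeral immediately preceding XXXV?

XXXV = 35; previous is 34

XXXIV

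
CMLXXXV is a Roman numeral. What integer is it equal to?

CMLXXXV: CM=900, L=50, X=10, X=10, X=10, V=5
900 + 50 + 10 + 10 + 10 + 5 = 985

985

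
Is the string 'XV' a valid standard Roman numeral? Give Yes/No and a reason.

'XV': Check the rules: uses only the symbols I, V, X, L, C, D, M; no symbol is repeated more than three times in a row; V, L and D each appear at most once; no smaller symbol precedes a larger one (values never increase from left to right). Value: X (10) + V (5) = 15. So it is a valid standard Roman numeral.

Yes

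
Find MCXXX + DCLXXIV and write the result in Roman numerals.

MCXXX = 1130
DCLXXIV = 674
1130 + 674 = 1804

MDCCCIV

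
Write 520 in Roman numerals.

Convert 520 to Roman numerals:
  520 contains 1×500 (D)
  20 contains 2×10 (XX)

DXX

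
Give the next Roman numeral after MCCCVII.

MCCCVII = 1307, so the next integer is 1307 + 1 = 1308

MCCCVIII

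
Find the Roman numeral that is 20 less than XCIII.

XCIII = 93
93 - 20 = 73

LXXIII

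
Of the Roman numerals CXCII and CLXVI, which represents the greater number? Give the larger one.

CXCII = 192
CLXVI = 166
192 is larger

CXCII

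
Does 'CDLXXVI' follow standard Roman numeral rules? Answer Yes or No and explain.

'CDLXXVI': Check the rules: uses only the symbols I, V, X, L, C, D, M; no symbol is repeated more than three times in a row; V, L and D each appear at most once; the only place a smaller symbol precedes a larger one is the allowed subtractive pair CD, the symbol right after such a pair (if any) is smaller than the pair's first symbol, and otherwise the values never increase from left to right. Value: CD (400) + L (50) + X (10) + X (10) + V (5) + I (1) = 476. So it is a valid standard Roman numeral.

Yes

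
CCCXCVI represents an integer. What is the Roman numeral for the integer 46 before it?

CCCXCVI = 396
396 - 46 = 350

CCCL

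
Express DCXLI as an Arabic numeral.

DCXLI: D=500, C=100, XL=40, I=1
500 + 100 + 40 + 1 = 641

641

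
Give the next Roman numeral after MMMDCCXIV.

MMMDCCXIV = 3714, so the next integer is 3714 + 1 = 3715

MMMDCCXV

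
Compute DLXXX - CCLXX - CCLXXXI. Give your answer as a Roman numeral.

DLXXX = 580, CCLXX = 270, CCLXXXI = 281
580 - 270 = 310
310 - 281 = 29

XXIX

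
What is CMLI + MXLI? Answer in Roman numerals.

CMLI = 951
MXLI = 1041
951 + 1041 = 1992

MCMXCII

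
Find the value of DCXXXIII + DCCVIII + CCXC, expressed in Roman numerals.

DCXXXIII = 633, DCCVIII = 708, CCXC = 290
633 + 708 = 1341
1341 + 290 = 1631

MDCXXXI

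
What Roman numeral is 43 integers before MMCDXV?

MMCDXV = 2415
2415 - 43 = 2372

MMCCCLXXII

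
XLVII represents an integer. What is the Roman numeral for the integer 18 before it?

XLVII = 47
47 - 18 = 29

XXIX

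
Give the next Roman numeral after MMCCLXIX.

MMCCLXIX = 2269, so the next integer is 2269 + 1 = 2270

MMCCLXX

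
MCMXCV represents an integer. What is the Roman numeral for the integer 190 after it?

MCMXCV = 1995
1995 + 190 = 2185

MMCLXXXV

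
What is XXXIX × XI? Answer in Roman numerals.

XXXIX = 39
XI = 11
39 × 11 = 429

CDXXIX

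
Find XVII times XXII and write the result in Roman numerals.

XVII = 17
XXII = 22
17 × 22 = 374

CCCLXXIV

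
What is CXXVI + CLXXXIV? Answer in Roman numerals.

CXXVI = 126
CLXXXIV = 184
126 + 184 = 310

CCCX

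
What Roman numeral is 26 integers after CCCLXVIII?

CCCLXVIII = 368
368 + 26 = 394

CCCXCIV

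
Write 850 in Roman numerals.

Convert 850 to Roman numerals:
  850 contains 1×500 (D)
  350 contains 3×100 (CCC)
  50 contains 1×50 (L)

DCCCL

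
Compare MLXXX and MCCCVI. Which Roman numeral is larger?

MLXXX = 1080
MCCCVI = 1306
1306 is larger

MCCCVI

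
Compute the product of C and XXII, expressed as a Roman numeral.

C = 100
XXII = 22
100 × 22 = 2200

MMCC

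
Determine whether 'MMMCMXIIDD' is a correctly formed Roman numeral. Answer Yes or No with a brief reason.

'MMMCMXIIDD': D should not appear more than once

No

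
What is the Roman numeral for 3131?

Convert 3131 to Roman numerals:
  3131 contains 3×1000 (MMM)
  131 contains 1×100 (C)
  31 contains 3×10 (XXX)
  1 contains 1×1 (I)

MMMCXXXI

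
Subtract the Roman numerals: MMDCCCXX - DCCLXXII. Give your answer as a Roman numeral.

MMDCCCXX = 2820
DCCLXXII = 772
2820 - 772 = 2048

MMXLVIII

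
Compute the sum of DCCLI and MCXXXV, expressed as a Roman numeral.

DCCLI = 751
MCXXXV = 1135
751 + 1135 = 1886

MDCCCLXXXVI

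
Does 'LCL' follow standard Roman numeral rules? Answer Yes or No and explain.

'LCL': L should not appear more than once

No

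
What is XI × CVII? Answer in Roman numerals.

XI = 11
CVII = 107
11 × 107 = 1177

MCLXXVII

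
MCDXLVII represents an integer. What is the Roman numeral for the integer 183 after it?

MCDXLVII = 1447
1447 + 183 = 1630

MDCXXX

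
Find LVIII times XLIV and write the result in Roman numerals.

LVIII = 58
XLIV = 44
58 × 44 = 2552

MMDLII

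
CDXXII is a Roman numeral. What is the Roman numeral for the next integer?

CDXXII = 422; next is 423

CDXXIII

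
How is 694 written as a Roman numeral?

Convert 694 to Roman numerals:
  694 contains 1×500 (D)
  194 contains 1×100 (C)
  94 contains 1×90 (XC)
  4 contains 1×4 (IV)

DCXCIV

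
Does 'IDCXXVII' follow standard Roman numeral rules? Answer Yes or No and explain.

'IDCXXVII': Invalid subtractive combination: ID

No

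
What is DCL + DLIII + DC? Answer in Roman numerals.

DCL = 650, DLIII = 553, DC = 600
650 + 553 = 1203
1203 + 600 = 1803

MDCCCIII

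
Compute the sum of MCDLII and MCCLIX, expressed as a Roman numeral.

MCDLII = 1452
MCCLIX = 1259
1452 + 1259 = 2711

MMDCCXI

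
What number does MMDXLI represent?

MMDXLI: M=1000, M=1000, D=500, XL=40, I=1
1000 + 1000 + 500 + 40 + 1 = 2541

2541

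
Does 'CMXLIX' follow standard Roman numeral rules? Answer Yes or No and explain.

'CMXLIX': Check the rules: uses only the symbols I, V, X, L, C, D, M; no symbol is repeated more than three times in a row; V, L and D each appear at most once; the only places a smaller symbol precedes a larger one are the allowed subtractive pairs CM, XL, IX, the symbol right after such a pair (if any) is smaller than the pair's first symbol, and otherwise the values never increase from left to right. Value: CM (900) + XL (40) + IX (9) = 949. So it is a valid standard Roman numeral.

Yes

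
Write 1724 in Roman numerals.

Convert 1724 to Roman numerals:
  1724 contains 1×1000 (M)
  724 contains 1×500 (D)
  224 contains 2×100 (CC)
  24 contains 2×10 (XX)
  4 contains 1×4 (IV)

MDCCXXIV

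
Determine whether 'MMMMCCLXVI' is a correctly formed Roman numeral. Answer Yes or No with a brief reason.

'MMMMCCLXVI': More than 3 consecutive M's

No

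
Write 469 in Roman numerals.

Convert 469 to Roman numerals:
  469 contains 1×400 (CD)
  69 contains 1×50 (L)
  19 contains 1×10 (X)
  9 contains 1×9 (IX)

CDLXIX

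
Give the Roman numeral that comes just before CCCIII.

CCCIII = 303; previous is 302

CCCII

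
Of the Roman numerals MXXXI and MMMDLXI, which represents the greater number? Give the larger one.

MXXXI = 1031
MMMDLXI = 3561
3561 is larger

MMMDLXI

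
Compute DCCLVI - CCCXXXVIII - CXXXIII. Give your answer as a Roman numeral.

DCCLVI = 756, CCCXXXVIII = 338, CXXXIII = 133
756 - 338 = 418
418 - 133 = 285

CCLXXXV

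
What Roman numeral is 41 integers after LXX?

LXX = 70
70 + 41 = 111

CXI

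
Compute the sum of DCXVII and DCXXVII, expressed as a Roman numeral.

DCXVII = 617
DCXXVII = 627
617 + 627 = 1244

MCCXLIV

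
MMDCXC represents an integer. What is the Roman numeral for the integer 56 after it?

MMDCXC = 2690
2690 + 56 = 2746

MMDCCXLVI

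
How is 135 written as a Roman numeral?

Convert 135 to Roman numerals:
  135 contains 1×100 (C)
  35 contains 3×10 (XXX)
  5 contains 1×5 (V)

CXXXV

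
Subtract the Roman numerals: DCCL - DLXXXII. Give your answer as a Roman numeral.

DCCL = 750
DLXXXII = 582
750 - 582 = 168

CLXVIII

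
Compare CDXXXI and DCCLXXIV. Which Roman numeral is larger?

CDXXXI = 431
DCCLXXIV = 774
774 is larger

DCCLXXIV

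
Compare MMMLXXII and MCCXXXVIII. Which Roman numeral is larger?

MMMLXXII = 3072
MCCXXXVIII = 1238
3072 is larger

MMMLXXII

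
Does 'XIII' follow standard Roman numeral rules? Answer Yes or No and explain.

'XIII': Check the rules: uses only the symbols I, V, X, L, C, D, M; no symbol is repeated more than three times in a row; V, L and D each appear at most once; no smaller symbol precedes a larger one (values never increase from left to right). Value: X (10) + I (1) + I (1) + I (1) = 13. So it is a valid standard Roman numeral.

Yes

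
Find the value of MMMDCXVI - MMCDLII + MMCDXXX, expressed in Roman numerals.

MMMDCXVI = 3616, MMCDLII = 2452, MMCDXXX = 2430
3616 - 2452 = 1164
1164 + 2430 = 3594

MMMDXCIV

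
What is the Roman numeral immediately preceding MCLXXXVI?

MCLXXXVI = 1186, so the previous integer is 1186 - 1 = 1185

MCLXXXV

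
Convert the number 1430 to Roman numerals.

Convert 1430 to Roman numerals:
  1430 contains 1×1000 (M)
  430 contains 1×400 (CD)
  30 contains 3×10 (XXX)

MCDXXX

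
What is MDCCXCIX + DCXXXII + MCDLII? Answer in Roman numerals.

MDCCXCIX = 1799, DCXXXII = 632, MCDLII = 1452
1799 + 632 = 2431
2431 + 1452 = 3883

MMMDCCCLXXXIII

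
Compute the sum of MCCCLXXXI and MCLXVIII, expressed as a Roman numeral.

MCCCLXXXI = 1381
MCLXVIII = 1168
1381 + 1168 = 2549

MMDXLIX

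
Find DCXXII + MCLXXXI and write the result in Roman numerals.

DCXXII = 622
MCLXXXI = 1181
622 + 1181 = 1803

MDCCCIII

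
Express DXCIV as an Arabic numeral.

DXCIV: D=500, XC=90, IV=4
500 + 90 + 4 = 594

594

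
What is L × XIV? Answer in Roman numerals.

L = 50
XIV = 14
50 × 14 = 700

DCC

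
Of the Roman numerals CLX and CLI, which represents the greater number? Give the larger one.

CLX = 160
CLI = 151
160 is larger

CLX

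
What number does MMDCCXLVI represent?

MMDCCXLVI: M=1000, M=1000, D=500, C=100, C=100, XL=40, V=5, I=1
1000 + 1000 + 500 + 100 + 100 + 40 + 5 + 1 = 2746

2746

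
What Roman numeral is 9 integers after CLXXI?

CLXXI = 171
171 + 9 = 180

CLXXX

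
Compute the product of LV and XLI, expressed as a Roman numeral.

LV = 55
XLI = 41
55 × 41 = 2255

MMCCLV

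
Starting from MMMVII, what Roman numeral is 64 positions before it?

MMMVII = 3007
3007 - 64 = 2943

MMCMXLIII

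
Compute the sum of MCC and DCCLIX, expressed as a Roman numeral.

MCC = 1200
DCCLIX = 759
1200 + 759 = 1959

MCMLIX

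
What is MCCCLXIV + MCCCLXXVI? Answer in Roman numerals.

MCCCLXIV = 1364
MCCCLXXVI = 1376
1364 + 1376 = 2740

MMDCCXL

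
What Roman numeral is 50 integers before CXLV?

CXLV = 145
145 - 50 = 95

XCV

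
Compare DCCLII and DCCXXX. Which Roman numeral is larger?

DCCLII = 752
DCCXXX = 730
752 is larger

DCCLII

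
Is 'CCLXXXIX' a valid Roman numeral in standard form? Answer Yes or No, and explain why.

'CCLXXXIX': Check the rules: uses only the symbols I, V, X, L, C, D, M; no symbol is repeated more than three times in a row; V, L and D each appear at most once; the only place a smaller symbol precedes a larger one is the allowed subtractive pair IX, the symbol right after such a pair (if any) is smaller than the pair's first symbol, and otherwise the values never increase from left to right. Value: C (100) + C (100) + L (50) + X (10) + X (10) + X (10) + IX (9) = 289. So it is a valid standard Roman numeral.

Yes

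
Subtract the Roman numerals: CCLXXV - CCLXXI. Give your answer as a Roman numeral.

CCLXXV = 275
CCLXXI = 271
275 - 271 = 4

IV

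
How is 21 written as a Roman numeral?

Convert 21 to Roman numerals:
  21 contains 2×10 (XX)
  1 contains 1×1 (I)

XXI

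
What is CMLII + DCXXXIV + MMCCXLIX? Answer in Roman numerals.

CMLII = 952, DCXXXIV = 634, MMCCXLIX = 2249
952 + 634 = 1586
1586 + 2249 = 3835

MMMDCCCXXXV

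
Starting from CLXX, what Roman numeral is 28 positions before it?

CLXX = 170
170 - 28 = 142

CXLII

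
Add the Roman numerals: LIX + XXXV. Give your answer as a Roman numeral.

LIX = 59
XXXV = 35
59 + 35 = 94

XCIV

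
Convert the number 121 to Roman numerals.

Convert 121 to Roman numerals:
  121 contains 1×100 (C)
  21 contains 2×10 (XX)
  1 contains 1×1 (I)

CXXI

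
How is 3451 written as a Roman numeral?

Convert 3451 to Roman numerals:
  3451 contains 3×1000 (MMM)
  451 contains 1×400 (CD)
  51 contains 1×50 (L)
  1 contains 1×1 (I)

MMMCDLI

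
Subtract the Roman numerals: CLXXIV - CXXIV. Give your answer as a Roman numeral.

CLXXIV = 174
CXXIV = 124
174 - 124 = 50

L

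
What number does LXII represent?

LXII: L=50, X=10, I=1, I=1
50 + 10 + 1 + 1 = 62

62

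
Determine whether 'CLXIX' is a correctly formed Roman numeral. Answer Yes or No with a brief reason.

'CLXIX': Check the rules: uses only the symbols I, V, X, L, C, D, M; no symbol is repeated more than three times in a row; V, L and D each appear at most once; the only place a smaller symbol precedes a larger one is the allowed subtractive pair IX, the symbol right after such a pair (if any) is smaller than the pair's first symbol, and otherwise the values never increase from left to right. Value: C (100) + L (50) + X (10) + IX (9) = 169. So it is a valid standard Roman numeral.

Yes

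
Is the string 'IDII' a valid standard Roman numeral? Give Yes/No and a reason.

'IDII': Invalid subtractive combination: ID

No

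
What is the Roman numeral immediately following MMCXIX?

MMCXIX = 2119; next is 2120

MMCXX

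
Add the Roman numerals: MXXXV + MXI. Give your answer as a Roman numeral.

MXXXV = 1035
MXI = 1011
1035 + 1011 = 2046

MMXLVI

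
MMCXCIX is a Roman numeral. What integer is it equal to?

MMCXCIX: M=1000, M=1000, C=100, XC=90, IX=9
1000 + 1000 + 100 + 90 + 9 = 2199

2199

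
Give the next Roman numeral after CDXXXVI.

CDXXXVI = 436; next is 437

CDXXXVII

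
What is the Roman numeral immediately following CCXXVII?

CCXXVII = 227; next is 228

CCXXVIII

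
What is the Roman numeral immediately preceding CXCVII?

CXCVII = 197; previous is 196

CXCVI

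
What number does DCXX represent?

DCXX: D=500, C=100, X=10, X=10
500 + 100 + 10 + 10 = 620

620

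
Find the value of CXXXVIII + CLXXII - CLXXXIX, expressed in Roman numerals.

CXXXVIII = 138, CLXXII = 172, CLXXXIX = 189
138 + 172 = 310
310 - 189 = 121

CXXI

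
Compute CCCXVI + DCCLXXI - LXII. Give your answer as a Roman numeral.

CCCXVI = 316, DCCLXXI = 771, LXII = 62
316 + 771 = 1087
1087 - 62 = 1025

MXXV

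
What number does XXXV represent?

XXXV: X=10, X=10, X=10, V=5
10 + 10 + 10 + 5 = 35

35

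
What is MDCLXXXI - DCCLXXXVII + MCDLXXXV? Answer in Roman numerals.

MDCLXXXI = 1681, DCCLXXXVII = 787, MCDLXXXV = 1485
1681 - 787 = 894
894 + 1485 = 2379

MMCCCLXXIX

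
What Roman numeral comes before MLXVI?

MLXVI = 1066; previous is 1065

MLXV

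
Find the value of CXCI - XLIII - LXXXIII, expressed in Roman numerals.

CXCI = 191, XLIII = 43, LXXXIII = 83
191 - 43 = 148
148 - 83 = 65

LXV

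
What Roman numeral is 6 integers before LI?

LI = 51
51 - 6 = 45

XLV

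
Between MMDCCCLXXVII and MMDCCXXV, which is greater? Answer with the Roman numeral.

MMDCCCLXXVII = 2877
MMDCCXXV = 2725
2877 is larger

MMDCCCLXXVII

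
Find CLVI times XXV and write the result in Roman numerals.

CLVI = 156
XXV = 25
156 × 25 = 3900

MMMCM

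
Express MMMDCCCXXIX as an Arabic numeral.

MMMDCCCXXIX: M=1000, M=1000, M=1000, D=500, C=100, C=100, C=100, X=10, X=10, IX=9
1000 + 1000 + 1000 + 500 + 100 + 100 + 100 + 10 + 10 + 9 = 3829

3829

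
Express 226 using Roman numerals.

Convert 226 to Roman numerals:
  226 contains 2×100 (CC)
  26 contains 2×10 (XX)
  6 contains 1×5 (V)
  1 contains 1×1 (I)

CCXXVI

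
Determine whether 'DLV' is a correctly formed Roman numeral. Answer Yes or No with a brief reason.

'DLV': Check the rules: uses only the symbols I, V, X, L, C, D, M; no symbol is repeated more than three times in a row; V, L and D each appear at most once; no smaller symbol precedes a larger one (values never increase from left to right). Value: D (500) + L (50) + V (5) = 555. So it is a valid standard Roman numeral.

Yes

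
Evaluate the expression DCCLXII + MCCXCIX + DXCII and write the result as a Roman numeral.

DCCLXII = 762, MCCXCIX = 1299, DXCII = 592
762 + 1299 = 2061
2061 + 592 = 2653

MMDCLIII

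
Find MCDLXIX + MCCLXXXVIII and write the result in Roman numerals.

MCDLXIX = 1469
MCCLXXXVIII = 1288
1469 + 1288 = 2757

MMDCCLVII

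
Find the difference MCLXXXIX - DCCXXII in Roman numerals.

MCLXXXIX = 1189
DCCXXII = 722
1189 - 722 = 467

CDLXVII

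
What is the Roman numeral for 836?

Convert 836 to Roman numerals:
  836 contains 1×500 (D)
  336 contains 3×100 (CCC)
  36 contains 3×10 (XXX)
  6 contains 1×5 (V)
  1 contains 1×1 (I)

DCCCXXXVI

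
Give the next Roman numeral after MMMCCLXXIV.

MMMCCLXXIV = 3274; next is 3275

MMMCCLXXV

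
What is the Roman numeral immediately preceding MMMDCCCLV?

MMMDCCCLV = 3855, so the previous integer is 3855 - 1 = 3854

MMMDCCCLIV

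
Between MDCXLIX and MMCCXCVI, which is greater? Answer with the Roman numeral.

MDCXLIX = 1649
MMCCXCVI = 2296
2296 is larger

MMCCXCVI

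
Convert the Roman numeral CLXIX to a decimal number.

CLXIX: C=100, L=50, X=10, IX=9
100 + 50 + 10 + 9 = 169

169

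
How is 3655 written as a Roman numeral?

Convert 3655 to Roman numerals:
  3655 contains 3×1000 (MMM)
  655 contains 1×500 (D)
  155 contains 1×100 (C)
  55 contains 1×50 (L)
  5 contains 1×5 (V)

MMMDCLV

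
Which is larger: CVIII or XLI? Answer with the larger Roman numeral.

CVIII = 108
XLI = 41
108 is larger

CVIII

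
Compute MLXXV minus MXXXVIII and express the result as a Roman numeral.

MLXXV = 1075
MXXXVIII = 1038
1075 - 1038 = 37

XXXVII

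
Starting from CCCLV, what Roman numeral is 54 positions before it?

CCCLV = 355
355 - 54 = 301

CCCI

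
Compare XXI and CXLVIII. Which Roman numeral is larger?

XXI = 21
CXLVIII = 148
148 is larger

CXLVIII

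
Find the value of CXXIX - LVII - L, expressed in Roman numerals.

CXXIX = 129, LVII = 57, L = 50
129 - 57 = 72
72 - 50 = 22

XXII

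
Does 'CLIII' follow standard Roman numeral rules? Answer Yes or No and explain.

'CLIII': Check the rules: uses only the symbols I, V, X, L, C, D, M; no symbol is repeated more than three times in a row; V, L and D each appear at most once; no smaller symbol precedes a larger one (values never increase from left to right). Value: C (100) + L (50) + I (1) + I (1) + I (1) = 153. So it is a valid standard Roman numeral.

Yes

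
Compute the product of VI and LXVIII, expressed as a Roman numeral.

VI = 6
LXVIII = 68
6 × 68 = 408

CDVIII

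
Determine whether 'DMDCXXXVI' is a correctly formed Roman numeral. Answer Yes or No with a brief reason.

'DMDCXXXVI': D should not appear more than once

No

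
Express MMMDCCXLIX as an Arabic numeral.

MMMDCCXLIX: M=1000, M=1000, M=1000, D=500, C=100, C=100, XL=40, IX=9
1000 + 1000 + 1000 + 500 + 100 + 100 + 40 + 9 = 3749

3749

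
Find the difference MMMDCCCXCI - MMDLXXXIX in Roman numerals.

MMMDCCCXCI = 3891
MMDLXXXIX = 2589
3891 - 2589 = 1302

MCCCII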